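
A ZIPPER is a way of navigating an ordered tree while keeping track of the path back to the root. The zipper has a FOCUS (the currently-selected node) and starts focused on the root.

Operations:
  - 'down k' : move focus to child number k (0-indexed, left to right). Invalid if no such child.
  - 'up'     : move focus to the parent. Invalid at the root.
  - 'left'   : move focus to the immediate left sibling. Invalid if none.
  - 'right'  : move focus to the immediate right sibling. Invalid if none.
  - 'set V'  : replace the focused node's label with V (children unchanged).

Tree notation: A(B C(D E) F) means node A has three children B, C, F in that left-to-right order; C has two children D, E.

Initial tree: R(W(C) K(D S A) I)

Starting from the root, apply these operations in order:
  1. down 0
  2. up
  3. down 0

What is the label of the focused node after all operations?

Answer: W

Derivation:
Step 1 (down 0): focus=W path=0 depth=1 children=['C'] left=[] right=['K', 'I'] parent=R
Step 2 (up): focus=R path=root depth=0 children=['W', 'K', 'I'] (at root)
Step 3 (down 0): focus=W path=0 depth=1 children=['C'] left=[] right=['K', 'I'] parent=R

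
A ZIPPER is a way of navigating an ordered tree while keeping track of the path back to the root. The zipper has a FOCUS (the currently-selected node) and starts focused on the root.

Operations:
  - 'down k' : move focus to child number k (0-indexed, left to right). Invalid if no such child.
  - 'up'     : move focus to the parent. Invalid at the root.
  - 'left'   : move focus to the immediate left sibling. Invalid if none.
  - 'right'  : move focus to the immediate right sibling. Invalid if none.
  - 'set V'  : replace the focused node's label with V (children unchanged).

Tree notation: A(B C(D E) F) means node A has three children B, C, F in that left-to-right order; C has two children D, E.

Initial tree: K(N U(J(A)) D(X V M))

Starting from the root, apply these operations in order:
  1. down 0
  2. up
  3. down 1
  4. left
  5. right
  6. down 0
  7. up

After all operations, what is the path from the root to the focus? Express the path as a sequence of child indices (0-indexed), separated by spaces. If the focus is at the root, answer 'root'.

Answer: 1

Derivation:
Step 1 (down 0): focus=N path=0 depth=1 children=[] left=[] right=['U', 'D'] parent=K
Step 2 (up): focus=K path=root depth=0 children=['N', 'U', 'D'] (at root)
Step 3 (down 1): focus=U path=1 depth=1 children=['J'] left=['N'] right=['D'] parent=K
Step 4 (left): focus=N path=0 depth=1 children=[] left=[] right=['U', 'D'] parent=K
Step 5 (right): focus=U path=1 depth=1 children=['J'] left=['N'] right=['D'] parent=K
Step 6 (down 0): focus=J path=1/0 depth=2 children=['A'] left=[] right=[] parent=U
Step 7 (up): focus=U path=1 depth=1 children=['J'] left=['N'] right=['D'] parent=K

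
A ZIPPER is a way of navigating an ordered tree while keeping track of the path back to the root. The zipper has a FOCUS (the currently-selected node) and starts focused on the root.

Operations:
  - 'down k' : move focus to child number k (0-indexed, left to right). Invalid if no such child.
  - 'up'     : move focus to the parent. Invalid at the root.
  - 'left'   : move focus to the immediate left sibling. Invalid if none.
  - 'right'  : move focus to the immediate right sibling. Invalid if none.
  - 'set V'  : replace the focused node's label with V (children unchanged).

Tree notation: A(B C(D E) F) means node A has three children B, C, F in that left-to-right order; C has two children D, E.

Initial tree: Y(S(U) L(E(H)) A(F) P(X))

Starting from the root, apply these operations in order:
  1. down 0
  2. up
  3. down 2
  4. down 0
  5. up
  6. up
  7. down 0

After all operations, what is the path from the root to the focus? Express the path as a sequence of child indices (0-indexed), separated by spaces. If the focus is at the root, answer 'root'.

Answer: 0

Derivation:
Step 1 (down 0): focus=S path=0 depth=1 children=['U'] left=[] right=['L', 'A', 'P'] parent=Y
Step 2 (up): focus=Y path=root depth=0 children=['S', 'L', 'A', 'P'] (at root)
Step 3 (down 2): focus=A path=2 depth=1 children=['F'] left=['S', 'L'] right=['P'] parent=Y
Step 4 (down 0): focus=F path=2/0 depth=2 children=[] left=[] right=[] parent=A
Step 5 (up): focus=A path=2 depth=1 children=['F'] left=['S', 'L'] right=['P'] parent=Y
Step 6 (up): focus=Y path=root depth=0 children=['S', 'L', 'A', 'P'] (at root)
Step 7 (down 0): focus=S path=0 depth=1 children=['U'] left=[] right=['L', 'A', 'P'] parent=Y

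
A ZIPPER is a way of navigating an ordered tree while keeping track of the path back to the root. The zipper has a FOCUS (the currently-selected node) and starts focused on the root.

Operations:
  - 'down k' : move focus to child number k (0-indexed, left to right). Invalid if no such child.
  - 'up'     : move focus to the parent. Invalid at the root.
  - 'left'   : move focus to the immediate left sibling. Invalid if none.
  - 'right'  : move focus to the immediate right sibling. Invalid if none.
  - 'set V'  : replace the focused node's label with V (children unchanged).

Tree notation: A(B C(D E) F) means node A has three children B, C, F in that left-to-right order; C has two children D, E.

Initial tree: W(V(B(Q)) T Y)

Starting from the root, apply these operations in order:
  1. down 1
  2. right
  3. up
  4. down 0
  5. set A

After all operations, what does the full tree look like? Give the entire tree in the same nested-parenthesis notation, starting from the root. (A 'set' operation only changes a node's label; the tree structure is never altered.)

Step 1 (down 1): focus=T path=1 depth=1 children=[] left=['V'] right=['Y'] parent=W
Step 2 (right): focus=Y path=2 depth=1 children=[] left=['V', 'T'] right=[] parent=W
Step 3 (up): focus=W path=root depth=0 children=['V', 'T', 'Y'] (at root)
Step 4 (down 0): focus=V path=0 depth=1 children=['B'] left=[] right=['T', 'Y'] parent=W
Step 5 (set A): focus=A path=0 depth=1 children=['B'] left=[] right=['T', 'Y'] parent=W

Answer: W(A(B(Q)) T Y)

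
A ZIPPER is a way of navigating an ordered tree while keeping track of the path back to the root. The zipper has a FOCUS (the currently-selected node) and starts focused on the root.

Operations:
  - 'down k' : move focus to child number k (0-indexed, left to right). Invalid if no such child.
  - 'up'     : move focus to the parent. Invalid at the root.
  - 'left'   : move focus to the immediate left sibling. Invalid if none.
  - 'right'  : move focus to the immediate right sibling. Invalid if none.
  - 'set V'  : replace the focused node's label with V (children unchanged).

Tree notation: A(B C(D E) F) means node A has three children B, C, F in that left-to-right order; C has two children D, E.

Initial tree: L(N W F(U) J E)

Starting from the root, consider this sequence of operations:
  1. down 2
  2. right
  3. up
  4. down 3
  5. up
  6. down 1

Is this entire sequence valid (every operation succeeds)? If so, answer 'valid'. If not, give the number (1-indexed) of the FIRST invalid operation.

Answer: valid

Derivation:
Step 1 (down 2): focus=F path=2 depth=1 children=['U'] left=['N', 'W'] right=['J', 'E'] parent=L
Step 2 (right): focus=J path=3 depth=1 children=[] left=['N', 'W', 'F'] right=['E'] parent=L
Step 3 (up): focus=L path=root depth=0 children=['N', 'W', 'F', 'J', 'E'] (at root)
Step 4 (down 3): focus=J path=3 depth=1 children=[] left=['N', 'W', 'F'] right=['E'] parent=L
Step 5 (up): focus=L path=root depth=0 children=['N', 'W', 'F', 'J', 'E'] (at root)
Step 6 (down 1): focus=W path=1 depth=1 children=[] left=['N'] right=['F', 'J', 'E'] parent=L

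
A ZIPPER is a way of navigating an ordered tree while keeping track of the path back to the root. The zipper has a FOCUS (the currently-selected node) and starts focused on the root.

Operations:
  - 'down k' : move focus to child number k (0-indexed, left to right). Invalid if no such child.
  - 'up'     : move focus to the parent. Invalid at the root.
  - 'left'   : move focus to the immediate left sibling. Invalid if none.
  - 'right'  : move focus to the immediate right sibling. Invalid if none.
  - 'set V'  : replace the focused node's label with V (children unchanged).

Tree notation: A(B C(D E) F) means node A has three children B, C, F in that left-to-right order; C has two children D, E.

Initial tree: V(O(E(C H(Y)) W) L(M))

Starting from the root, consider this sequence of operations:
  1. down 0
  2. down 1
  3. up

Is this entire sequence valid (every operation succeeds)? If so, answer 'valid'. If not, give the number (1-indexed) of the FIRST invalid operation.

Step 1 (down 0): focus=O path=0 depth=1 children=['E', 'W'] left=[] right=['L'] parent=V
Step 2 (down 1): focus=W path=0/1 depth=2 children=[] left=['E'] right=[] parent=O
Step 3 (up): focus=O path=0 depth=1 children=['E', 'W'] left=[] right=['L'] parent=V

Answer: valid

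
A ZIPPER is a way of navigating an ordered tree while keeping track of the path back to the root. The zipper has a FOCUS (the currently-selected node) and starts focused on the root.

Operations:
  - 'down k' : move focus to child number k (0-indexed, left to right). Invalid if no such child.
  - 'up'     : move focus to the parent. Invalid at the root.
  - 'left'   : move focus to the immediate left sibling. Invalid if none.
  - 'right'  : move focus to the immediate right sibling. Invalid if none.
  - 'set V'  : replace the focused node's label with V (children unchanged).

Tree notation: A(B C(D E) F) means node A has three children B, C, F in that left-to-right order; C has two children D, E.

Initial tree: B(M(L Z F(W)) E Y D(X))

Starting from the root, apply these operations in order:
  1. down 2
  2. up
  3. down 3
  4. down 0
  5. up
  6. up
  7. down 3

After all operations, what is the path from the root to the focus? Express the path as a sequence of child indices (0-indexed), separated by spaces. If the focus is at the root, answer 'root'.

Answer: 3

Derivation:
Step 1 (down 2): focus=Y path=2 depth=1 children=[] left=['M', 'E'] right=['D'] parent=B
Step 2 (up): focus=B path=root depth=0 children=['M', 'E', 'Y', 'D'] (at root)
Step 3 (down 3): focus=D path=3 depth=1 children=['X'] left=['M', 'E', 'Y'] right=[] parent=B
Step 4 (down 0): focus=X path=3/0 depth=2 children=[] left=[] right=[] parent=D
Step 5 (up): focus=D path=3 depth=1 children=['X'] left=['M', 'E', 'Y'] right=[] parent=B
Step 6 (up): focus=B path=root depth=0 children=['M', 'E', 'Y', 'D'] (at root)
Step 7 (down 3): focus=D path=3 depth=1 children=['X'] left=['M', 'E', 'Y'] right=[] parent=B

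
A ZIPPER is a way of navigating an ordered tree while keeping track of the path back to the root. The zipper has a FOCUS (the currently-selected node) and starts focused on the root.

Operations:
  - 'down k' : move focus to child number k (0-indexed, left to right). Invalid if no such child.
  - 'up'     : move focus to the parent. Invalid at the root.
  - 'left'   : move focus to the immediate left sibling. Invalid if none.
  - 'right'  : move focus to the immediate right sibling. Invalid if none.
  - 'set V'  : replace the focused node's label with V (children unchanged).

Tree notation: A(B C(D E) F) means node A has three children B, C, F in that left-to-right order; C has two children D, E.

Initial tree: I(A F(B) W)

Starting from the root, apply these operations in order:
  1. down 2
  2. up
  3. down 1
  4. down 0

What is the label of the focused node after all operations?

Answer: B

Derivation:
Step 1 (down 2): focus=W path=2 depth=1 children=[] left=['A', 'F'] right=[] parent=I
Step 2 (up): focus=I path=root depth=0 children=['A', 'F', 'W'] (at root)
Step 3 (down 1): focus=F path=1 depth=1 children=['B'] left=['A'] right=['W'] parent=I
Step 4 (down 0): focus=B path=1/0 depth=2 children=[] left=[] right=[] parent=F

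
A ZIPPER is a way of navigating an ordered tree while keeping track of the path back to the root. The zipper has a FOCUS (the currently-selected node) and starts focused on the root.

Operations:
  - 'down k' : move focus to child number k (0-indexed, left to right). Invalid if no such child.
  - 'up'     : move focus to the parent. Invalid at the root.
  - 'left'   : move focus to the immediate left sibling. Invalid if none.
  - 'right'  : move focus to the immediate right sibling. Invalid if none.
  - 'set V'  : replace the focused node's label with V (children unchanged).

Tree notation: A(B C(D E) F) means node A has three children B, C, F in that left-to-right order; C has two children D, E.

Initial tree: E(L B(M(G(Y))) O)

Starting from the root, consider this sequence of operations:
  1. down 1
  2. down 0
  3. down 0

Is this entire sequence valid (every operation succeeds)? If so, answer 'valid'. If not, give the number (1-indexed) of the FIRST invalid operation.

Step 1 (down 1): focus=B path=1 depth=1 children=['M'] left=['L'] right=['O'] parent=E
Step 2 (down 0): focus=M path=1/0 depth=2 children=['G'] left=[] right=[] parent=B
Step 3 (down 0): focus=G path=1/0/0 depth=3 children=['Y'] left=[] right=[] parent=M

Answer: valid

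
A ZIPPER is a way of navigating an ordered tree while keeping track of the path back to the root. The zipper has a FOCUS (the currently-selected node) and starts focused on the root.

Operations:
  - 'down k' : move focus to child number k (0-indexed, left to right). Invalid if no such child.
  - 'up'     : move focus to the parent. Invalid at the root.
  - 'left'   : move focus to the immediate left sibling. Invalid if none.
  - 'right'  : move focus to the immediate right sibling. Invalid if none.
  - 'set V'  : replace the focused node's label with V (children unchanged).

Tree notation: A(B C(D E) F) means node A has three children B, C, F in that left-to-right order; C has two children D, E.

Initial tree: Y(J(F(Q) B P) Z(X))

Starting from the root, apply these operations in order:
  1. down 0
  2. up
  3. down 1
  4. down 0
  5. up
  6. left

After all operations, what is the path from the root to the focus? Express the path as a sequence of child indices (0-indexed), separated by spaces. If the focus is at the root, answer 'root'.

Step 1 (down 0): focus=J path=0 depth=1 children=['F', 'B', 'P'] left=[] right=['Z'] parent=Y
Step 2 (up): focus=Y path=root depth=0 children=['J', 'Z'] (at root)
Step 3 (down 1): focus=Z path=1 depth=1 children=['X'] left=['J'] right=[] parent=Y
Step 4 (down 0): focus=X path=1/0 depth=2 children=[] left=[] right=[] parent=Z
Step 5 (up): focus=Z path=1 depth=1 children=['X'] left=['J'] right=[] parent=Y
Step 6 (left): focus=J path=0 depth=1 children=['F', 'B', 'P'] left=[] right=['Z'] parent=Y

Answer: 0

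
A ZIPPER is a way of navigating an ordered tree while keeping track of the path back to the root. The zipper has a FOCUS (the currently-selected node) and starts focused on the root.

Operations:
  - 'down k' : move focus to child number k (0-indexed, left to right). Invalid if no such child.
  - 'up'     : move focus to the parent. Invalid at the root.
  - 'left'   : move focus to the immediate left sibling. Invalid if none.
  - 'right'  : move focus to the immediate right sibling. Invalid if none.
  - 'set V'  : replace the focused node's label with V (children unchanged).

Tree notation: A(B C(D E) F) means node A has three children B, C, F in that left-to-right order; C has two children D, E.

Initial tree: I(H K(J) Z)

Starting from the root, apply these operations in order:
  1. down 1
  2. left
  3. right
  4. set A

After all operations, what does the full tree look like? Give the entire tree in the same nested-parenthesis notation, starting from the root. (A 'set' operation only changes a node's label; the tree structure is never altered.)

Step 1 (down 1): focus=K path=1 depth=1 children=['J'] left=['H'] right=['Z'] parent=I
Step 2 (left): focus=H path=0 depth=1 children=[] left=[] right=['K', 'Z'] parent=I
Step 3 (right): focus=K path=1 depth=1 children=['J'] left=['H'] right=['Z'] parent=I
Step 4 (set A): focus=A path=1 depth=1 children=['J'] left=['H'] right=['Z'] parent=I

Answer: I(H A(J) Z)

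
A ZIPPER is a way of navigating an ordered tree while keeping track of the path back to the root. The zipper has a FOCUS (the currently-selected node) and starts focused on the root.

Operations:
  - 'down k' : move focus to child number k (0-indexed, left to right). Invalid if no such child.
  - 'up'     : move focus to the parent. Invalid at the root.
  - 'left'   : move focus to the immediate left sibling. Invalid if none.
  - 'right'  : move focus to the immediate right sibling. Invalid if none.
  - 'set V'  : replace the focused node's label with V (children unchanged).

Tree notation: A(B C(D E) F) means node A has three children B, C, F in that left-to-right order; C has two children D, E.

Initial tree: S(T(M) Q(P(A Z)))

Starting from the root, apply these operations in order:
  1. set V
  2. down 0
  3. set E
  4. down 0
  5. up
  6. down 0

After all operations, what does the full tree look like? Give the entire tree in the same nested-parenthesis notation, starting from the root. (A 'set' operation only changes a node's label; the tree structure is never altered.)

Step 1 (set V): focus=V path=root depth=0 children=['T', 'Q'] (at root)
Step 2 (down 0): focus=T path=0 depth=1 children=['M'] left=[] right=['Q'] parent=V
Step 3 (set E): focus=E path=0 depth=1 children=['M'] left=[] right=['Q'] parent=V
Step 4 (down 0): focus=M path=0/0 depth=2 children=[] left=[] right=[] parent=E
Step 5 (up): focus=E path=0 depth=1 children=['M'] left=[] right=['Q'] parent=V
Step 6 (down 0): focus=M path=0/0 depth=2 children=[] left=[] right=[] parent=E

Answer: V(E(M) Q(P(A Z)))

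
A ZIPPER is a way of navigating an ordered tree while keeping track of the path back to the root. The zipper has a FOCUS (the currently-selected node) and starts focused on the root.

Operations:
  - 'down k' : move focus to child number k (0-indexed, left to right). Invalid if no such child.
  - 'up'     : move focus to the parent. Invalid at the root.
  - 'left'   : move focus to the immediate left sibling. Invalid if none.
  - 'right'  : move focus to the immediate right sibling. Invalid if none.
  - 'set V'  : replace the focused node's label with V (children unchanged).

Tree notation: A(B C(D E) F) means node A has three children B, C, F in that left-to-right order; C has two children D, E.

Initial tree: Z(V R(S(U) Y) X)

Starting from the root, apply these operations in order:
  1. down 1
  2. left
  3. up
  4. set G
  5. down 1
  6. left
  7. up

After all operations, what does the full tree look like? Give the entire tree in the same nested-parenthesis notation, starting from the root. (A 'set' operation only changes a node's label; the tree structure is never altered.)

Step 1 (down 1): focus=R path=1 depth=1 children=['S', 'Y'] left=['V'] right=['X'] parent=Z
Step 2 (left): focus=V path=0 depth=1 children=[] left=[] right=['R', 'X'] parent=Z
Step 3 (up): focus=Z path=root depth=0 children=['V', 'R', 'X'] (at root)
Step 4 (set G): focus=G path=root depth=0 children=['V', 'R', 'X'] (at root)
Step 5 (down 1): focus=R path=1 depth=1 children=['S', 'Y'] left=['V'] right=['X'] parent=G
Step 6 (left): focus=V path=0 depth=1 children=[] left=[] right=['R', 'X'] parent=G
Step 7 (up): focus=G path=root depth=0 children=['V', 'R', 'X'] (at root)

Answer: G(V R(S(U) Y) X)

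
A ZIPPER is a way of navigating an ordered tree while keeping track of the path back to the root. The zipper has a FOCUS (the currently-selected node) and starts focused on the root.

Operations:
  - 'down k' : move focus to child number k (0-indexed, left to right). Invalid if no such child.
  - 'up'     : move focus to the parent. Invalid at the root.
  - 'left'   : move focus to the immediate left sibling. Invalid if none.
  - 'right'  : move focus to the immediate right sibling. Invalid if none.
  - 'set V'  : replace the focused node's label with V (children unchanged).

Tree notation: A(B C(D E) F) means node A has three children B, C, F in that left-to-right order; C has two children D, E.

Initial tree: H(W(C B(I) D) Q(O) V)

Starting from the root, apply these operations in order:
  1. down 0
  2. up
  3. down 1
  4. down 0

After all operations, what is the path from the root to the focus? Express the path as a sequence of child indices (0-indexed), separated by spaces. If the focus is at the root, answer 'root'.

Step 1 (down 0): focus=W path=0 depth=1 children=['C', 'B', 'D'] left=[] right=['Q', 'V'] parent=H
Step 2 (up): focus=H path=root depth=0 children=['W', 'Q', 'V'] (at root)
Step 3 (down 1): focus=Q path=1 depth=1 children=['O'] left=['W'] right=['V'] parent=H
Step 4 (down 0): focus=O path=1/0 depth=2 children=[] left=[] right=[] parent=Q

Answer: 1 0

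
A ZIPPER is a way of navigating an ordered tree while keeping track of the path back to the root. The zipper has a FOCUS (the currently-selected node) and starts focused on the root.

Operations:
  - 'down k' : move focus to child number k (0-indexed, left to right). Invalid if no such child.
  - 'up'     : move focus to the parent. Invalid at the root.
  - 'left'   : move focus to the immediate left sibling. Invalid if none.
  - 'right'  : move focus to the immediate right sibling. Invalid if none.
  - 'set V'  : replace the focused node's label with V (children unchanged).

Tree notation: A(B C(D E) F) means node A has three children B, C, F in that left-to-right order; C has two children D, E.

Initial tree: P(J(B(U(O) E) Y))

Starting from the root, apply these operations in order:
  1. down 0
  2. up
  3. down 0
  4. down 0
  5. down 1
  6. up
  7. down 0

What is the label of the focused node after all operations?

Step 1 (down 0): focus=J path=0 depth=1 children=['B', 'Y'] left=[] right=[] parent=P
Step 2 (up): focus=P path=root depth=0 children=['J'] (at root)
Step 3 (down 0): focus=J path=0 depth=1 children=['B', 'Y'] left=[] right=[] parent=P
Step 4 (down 0): focus=B path=0/0 depth=2 children=['U', 'E'] left=[] right=['Y'] parent=J
Step 5 (down 1): focus=E path=0/0/1 depth=3 children=[] left=['U'] right=[] parent=B
Step 6 (up): focus=B path=0/0 depth=2 children=['U', 'E'] left=[] right=['Y'] parent=J
Step 7 (down 0): focus=U path=0/0/0 depth=3 children=['O'] left=[] right=['E'] parent=B

Answer: U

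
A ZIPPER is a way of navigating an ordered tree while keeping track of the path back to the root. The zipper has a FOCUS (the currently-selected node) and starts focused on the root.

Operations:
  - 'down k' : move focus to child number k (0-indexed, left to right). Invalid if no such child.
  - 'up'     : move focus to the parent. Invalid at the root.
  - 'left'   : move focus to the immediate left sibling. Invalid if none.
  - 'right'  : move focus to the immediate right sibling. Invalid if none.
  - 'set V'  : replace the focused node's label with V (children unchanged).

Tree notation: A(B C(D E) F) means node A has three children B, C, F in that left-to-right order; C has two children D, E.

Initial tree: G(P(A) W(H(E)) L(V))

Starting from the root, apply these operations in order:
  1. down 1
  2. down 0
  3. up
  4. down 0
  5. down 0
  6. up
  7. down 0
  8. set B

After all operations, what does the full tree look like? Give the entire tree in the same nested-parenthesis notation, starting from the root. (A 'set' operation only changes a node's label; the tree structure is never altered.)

Answer: G(P(A) W(H(B)) L(V))

Derivation:
Step 1 (down 1): focus=W path=1 depth=1 children=['H'] left=['P'] right=['L'] parent=G
Step 2 (down 0): focus=H path=1/0 depth=2 children=['E'] left=[] right=[] parent=W
Step 3 (up): focus=W path=1 depth=1 children=['H'] left=['P'] right=['L'] parent=G
Step 4 (down 0): focus=H path=1/0 depth=2 children=['E'] left=[] right=[] parent=W
Step 5 (down 0): focus=E path=1/0/0 depth=3 children=[] left=[] right=[] parent=H
Step 6 (up): focus=H path=1/0 depth=2 children=['E'] left=[] right=[] parent=W
Step 7 (down 0): focus=E path=1/0/0 depth=3 children=[] left=[] right=[] parent=H
Step 8 (set B): focus=B path=1/0/0 depth=3 children=[] left=[] right=[] parent=H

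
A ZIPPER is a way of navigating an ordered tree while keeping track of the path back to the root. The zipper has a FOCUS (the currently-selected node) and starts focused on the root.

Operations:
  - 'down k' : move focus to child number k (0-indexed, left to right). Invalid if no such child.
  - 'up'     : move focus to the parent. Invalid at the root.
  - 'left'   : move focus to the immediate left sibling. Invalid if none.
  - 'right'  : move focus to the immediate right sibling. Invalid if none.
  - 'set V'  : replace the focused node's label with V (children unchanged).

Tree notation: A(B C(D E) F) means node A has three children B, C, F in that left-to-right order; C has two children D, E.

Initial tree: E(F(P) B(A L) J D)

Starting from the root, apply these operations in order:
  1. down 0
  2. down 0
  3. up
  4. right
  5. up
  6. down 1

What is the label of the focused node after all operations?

Answer: B

Derivation:
Step 1 (down 0): focus=F path=0 depth=1 children=['P'] left=[] right=['B', 'J', 'D'] parent=E
Step 2 (down 0): focus=P path=0/0 depth=2 children=[] left=[] right=[] parent=F
Step 3 (up): focus=F path=0 depth=1 children=['P'] left=[] right=['B', 'J', 'D'] parent=E
Step 4 (right): focus=B path=1 depth=1 children=['A', 'L'] left=['F'] right=['J', 'D'] parent=E
Step 5 (up): focus=E path=root depth=0 children=['F', 'B', 'J', 'D'] (at root)
Step 6 (down 1): focus=B path=1 depth=1 children=['A', 'L'] left=['F'] right=['J', 'D'] parent=E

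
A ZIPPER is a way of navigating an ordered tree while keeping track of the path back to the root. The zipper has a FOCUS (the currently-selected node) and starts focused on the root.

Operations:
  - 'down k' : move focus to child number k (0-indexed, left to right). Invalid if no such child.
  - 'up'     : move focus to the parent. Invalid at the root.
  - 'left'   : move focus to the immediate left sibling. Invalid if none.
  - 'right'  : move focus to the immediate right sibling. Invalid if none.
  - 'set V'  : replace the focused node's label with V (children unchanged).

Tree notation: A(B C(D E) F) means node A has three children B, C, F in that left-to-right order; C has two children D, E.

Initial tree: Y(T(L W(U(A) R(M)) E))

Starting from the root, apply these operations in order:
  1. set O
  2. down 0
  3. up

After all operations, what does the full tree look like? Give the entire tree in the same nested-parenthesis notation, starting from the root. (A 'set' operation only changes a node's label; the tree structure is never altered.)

Answer: O(T(L W(U(A) R(M)) E))

Derivation:
Step 1 (set O): focus=O path=root depth=0 children=['T'] (at root)
Step 2 (down 0): focus=T path=0 depth=1 children=['L', 'W', 'E'] left=[] right=[] parent=O
Step 3 (up): focus=O path=root depth=0 children=['T'] (at root)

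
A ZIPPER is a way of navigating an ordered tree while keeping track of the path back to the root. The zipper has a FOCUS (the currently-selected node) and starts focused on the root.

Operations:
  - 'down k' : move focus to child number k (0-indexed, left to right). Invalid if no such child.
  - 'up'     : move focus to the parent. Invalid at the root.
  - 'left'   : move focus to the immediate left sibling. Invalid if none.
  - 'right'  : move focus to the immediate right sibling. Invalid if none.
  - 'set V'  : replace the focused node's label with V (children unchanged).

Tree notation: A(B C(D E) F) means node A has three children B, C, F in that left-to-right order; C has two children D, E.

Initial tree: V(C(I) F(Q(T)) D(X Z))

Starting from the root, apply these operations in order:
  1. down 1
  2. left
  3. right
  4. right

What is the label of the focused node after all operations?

Answer: D

Derivation:
Step 1 (down 1): focus=F path=1 depth=1 children=['Q'] left=['C'] right=['D'] parent=V
Step 2 (left): focus=C path=0 depth=1 children=['I'] left=[] right=['F', 'D'] parent=V
Step 3 (right): focus=F path=1 depth=1 children=['Q'] left=['C'] right=['D'] parent=V
Step 4 (right): focus=D path=2 depth=1 children=['X', 'Z'] left=['C', 'F'] right=[] parent=V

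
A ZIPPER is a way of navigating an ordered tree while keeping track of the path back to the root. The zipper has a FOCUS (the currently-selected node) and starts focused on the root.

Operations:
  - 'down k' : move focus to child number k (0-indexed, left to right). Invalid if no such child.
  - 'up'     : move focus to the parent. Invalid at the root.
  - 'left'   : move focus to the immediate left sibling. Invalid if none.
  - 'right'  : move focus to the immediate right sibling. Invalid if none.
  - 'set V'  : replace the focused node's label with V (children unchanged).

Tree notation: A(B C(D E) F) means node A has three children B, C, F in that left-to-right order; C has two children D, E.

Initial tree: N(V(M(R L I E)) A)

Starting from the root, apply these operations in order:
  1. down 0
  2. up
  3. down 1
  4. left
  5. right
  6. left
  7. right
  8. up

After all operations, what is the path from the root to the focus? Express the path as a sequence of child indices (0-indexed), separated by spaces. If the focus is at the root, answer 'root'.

Answer: root

Derivation:
Step 1 (down 0): focus=V path=0 depth=1 children=['M'] left=[] right=['A'] parent=N
Step 2 (up): focus=N path=root depth=0 children=['V', 'A'] (at root)
Step 3 (down 1): focus=A path=1 depth=1 children=[] left=['V'] right=[] parent=N
Step 4 (left): focus=V path=0 depth=1 children=['M'] left=[] right=['A'] parent=N
Step 5 (right): focus=A path=1 depth=1 children=[] left=['V'] right=[] parent=N
Step 6 (left): focus=V path=0 depth=1 children=['M'] left=[] right=['A'] parent=N
Step 7 (right): focus=A path=1 depth=1 children=[] left=['V'] right=[] parent=N
Step 8 (up): focus=N path=root depth=0 children=['V', 'A'] (at root)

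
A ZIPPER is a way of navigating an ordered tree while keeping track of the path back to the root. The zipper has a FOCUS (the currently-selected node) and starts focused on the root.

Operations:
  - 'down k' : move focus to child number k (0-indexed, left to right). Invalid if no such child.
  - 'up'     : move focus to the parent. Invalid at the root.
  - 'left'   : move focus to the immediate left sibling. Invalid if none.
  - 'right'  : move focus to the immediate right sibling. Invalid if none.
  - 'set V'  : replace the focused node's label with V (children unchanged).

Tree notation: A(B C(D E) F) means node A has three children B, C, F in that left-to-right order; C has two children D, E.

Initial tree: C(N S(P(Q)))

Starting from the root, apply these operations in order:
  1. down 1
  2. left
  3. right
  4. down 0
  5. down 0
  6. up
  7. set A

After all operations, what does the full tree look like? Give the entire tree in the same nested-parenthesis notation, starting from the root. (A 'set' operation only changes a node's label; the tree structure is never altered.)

Answer: C(N S(A(Q)))

Derivation:
Step 1 (down 1): focus=S path=1 depth=1 children=['P'] left=['N'] right=[] parent=C
Step 2 (left): focus=N path=0 depth=1 children=[] left=[] right=['S'] parent=C
Step 3 (right): focus=S path=1 depth=1 children=['P'] left=['N'] right=[] parent=C
Step 4 (down 0): focus=P path=1/0 depth=2 children=['Q'] left=[] right=[] parent=S
Step 5 (down 0): focus=Q path=1/0/0 depth=3 children=[] left=[] right=[] parent=P
Step 6 (up): focus=P path=1/0 depth=2 children=['Q'] left=[] right=[] parent=S
Step 7 (set A): focus=A path=1/0 depth=2 children=['Q'] left=[] right=[] parent=S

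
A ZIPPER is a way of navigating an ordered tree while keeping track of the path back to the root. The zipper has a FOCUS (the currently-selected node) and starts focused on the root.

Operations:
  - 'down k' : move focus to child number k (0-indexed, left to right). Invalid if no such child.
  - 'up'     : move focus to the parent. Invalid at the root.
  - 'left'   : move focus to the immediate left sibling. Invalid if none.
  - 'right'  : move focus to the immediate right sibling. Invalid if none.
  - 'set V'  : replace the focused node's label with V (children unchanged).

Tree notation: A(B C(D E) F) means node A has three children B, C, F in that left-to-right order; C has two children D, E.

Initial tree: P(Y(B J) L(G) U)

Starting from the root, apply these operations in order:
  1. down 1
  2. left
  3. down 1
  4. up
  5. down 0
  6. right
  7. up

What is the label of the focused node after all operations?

Step 1 (down 1): focus=L path=1 depth=1 children=['G'] left=['Y'] right=['U'] parent=P
Step 2 (left): focus=Y path=0 depth=1 children=['B', 'J'] left=[] right=['L', 'U'] parent=P
Step 3 (down 1): focus=J path=0/1 depth=2 children=[] left=['B'] right=[] parent=Y
Step 4 (up): focus=Y path=0 depth=1 children=['B', 'J'] left=[] right=['L', 'U'] parent=P
Step 5 (down 0): focus=B path=0/0 depth=2 children=[] left=[] right=['J'] parent=Y
Step 6 (right): focus=J path=0/1 depth=2 children=[] left=['B'] right=[] parent=Y
Step 7 (up): focus=Y path=0 depth=1 children=['B', 'J'] left=[] right=['L', 'U'] parent=P

Answer: Y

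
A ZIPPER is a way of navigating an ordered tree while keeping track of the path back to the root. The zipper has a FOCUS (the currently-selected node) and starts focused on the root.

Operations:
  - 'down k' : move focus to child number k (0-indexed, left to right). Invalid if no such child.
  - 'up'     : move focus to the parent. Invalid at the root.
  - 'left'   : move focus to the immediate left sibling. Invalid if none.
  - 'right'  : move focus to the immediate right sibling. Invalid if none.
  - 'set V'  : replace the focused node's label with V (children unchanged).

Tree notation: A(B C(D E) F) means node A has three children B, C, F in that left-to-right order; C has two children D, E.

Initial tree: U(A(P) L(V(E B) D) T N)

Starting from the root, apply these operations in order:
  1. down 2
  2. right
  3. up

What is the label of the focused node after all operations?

Step 1 (down 2): focus=T path=2 depth=1 children=[] left=['A', 'L'] right=['N'] parent=U
Step 2 (right): focus=N path=3 depth=1 children=[] left=['A', 'L', 'T'] right=[] parent=U
Step 3 (up): focus=U path=root depth=0 children=['A', 'L', 'T', 'N'] (at root)

Answer: U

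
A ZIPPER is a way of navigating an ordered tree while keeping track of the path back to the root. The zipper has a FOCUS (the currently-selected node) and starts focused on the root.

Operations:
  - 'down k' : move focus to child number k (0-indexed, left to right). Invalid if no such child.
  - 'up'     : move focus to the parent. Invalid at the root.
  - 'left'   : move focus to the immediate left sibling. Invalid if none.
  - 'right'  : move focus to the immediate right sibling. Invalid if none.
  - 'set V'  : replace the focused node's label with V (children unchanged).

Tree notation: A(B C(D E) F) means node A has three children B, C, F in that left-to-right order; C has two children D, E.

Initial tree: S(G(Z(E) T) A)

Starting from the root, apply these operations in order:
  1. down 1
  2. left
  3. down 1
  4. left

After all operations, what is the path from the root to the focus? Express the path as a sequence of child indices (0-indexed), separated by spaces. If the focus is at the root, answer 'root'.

Step 1 (down 1): focus=A path=1 depth=1 children=[] left=['G'] right=[] parent=S
Step 2 (left): focus=G path=0 depth=1 children=['Z', 'T'] left=[] right=['A'] parent=S
Step 3 (down 1): focus=T path=0/1 depth=2 children=[] left=['Z'] right=[] parent=G
Step 4 (left): focus=Z path=0/0 depth=2 children=['E'] left=[] right=['T'] parent=G

Answer: 0 0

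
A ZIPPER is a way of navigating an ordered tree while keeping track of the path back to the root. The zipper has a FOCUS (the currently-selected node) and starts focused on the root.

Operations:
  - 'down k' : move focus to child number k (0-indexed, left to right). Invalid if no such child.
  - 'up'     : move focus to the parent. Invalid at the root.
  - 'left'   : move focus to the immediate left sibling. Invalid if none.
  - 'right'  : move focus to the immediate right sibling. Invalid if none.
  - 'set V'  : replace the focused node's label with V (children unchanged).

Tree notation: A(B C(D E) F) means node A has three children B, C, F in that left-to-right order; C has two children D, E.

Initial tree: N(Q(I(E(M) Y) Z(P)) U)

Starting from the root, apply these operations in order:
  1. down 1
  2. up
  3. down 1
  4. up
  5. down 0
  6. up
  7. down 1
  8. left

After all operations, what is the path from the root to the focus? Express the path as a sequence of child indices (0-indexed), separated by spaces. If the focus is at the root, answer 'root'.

Answer: 0

Derivation:
Step 1 (down 1): focus=U path=1 depth=1 children=[] left=['Q'] right=[] parent=N
Step 2 (up): focus=N path=root depth=0 children=['Q', 'U'] (at root)
Step 3 (down 1): focus=U path=1 depth=1 children=[] left=['Q'] right=[] parent=N
Step 4 (up): focus=N path=root depth=0 children=['Q', 'U'] (at root)
Step 5 (down 0): focus=Q path=0 depth=1 children=['I', 'Z'] left=[] right=['U'] parent=N
Step 6 (up): focus=N path=root depth=0 children=['Q', 'U'] (at root)
Step 7 (down 1): focus=U path=1 depth=1 children=[] left=['Q'] right=[] parent=N
Step 8 (left): focus=Q path=0 depth=1 children=['I', 'Z'] left=[] right=['U'] parent=N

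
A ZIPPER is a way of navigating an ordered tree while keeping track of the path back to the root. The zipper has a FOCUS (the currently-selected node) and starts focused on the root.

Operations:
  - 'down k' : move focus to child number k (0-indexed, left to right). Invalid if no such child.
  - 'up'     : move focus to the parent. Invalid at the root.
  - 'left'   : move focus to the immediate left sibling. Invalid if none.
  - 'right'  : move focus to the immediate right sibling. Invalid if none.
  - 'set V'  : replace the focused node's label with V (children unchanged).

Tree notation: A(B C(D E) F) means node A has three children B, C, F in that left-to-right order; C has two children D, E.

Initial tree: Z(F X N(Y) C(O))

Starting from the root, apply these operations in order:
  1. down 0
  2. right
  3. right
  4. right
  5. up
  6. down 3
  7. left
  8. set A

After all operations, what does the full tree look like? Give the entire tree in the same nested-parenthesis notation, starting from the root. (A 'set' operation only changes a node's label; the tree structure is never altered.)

Answer: Z(F X A(Y) C(O))

Derivation:
Step 1 (down 0): focus=F path=0 depth=1 children=[] left=[] right=['X', 'N', 'C'] parent=Z
Step 2 (right): focus=X path=1 depth=1 children=[] left=['F'] right=['N', 'C'] parent=Z
Step 3 (right): focus=N path=2 depth=1 children=['Y'] left=['F', 'X'] right=['C'] parent=Z
Step 4 (right): focus=C path=3 depth=1 children=['O'] left=['F', 'X', 'N'] right=[] parent=Z
Step 5 (up): focus=Z path=root depth=0 children=['F', 'X', 'N', 'C'] (at root)
Step 6 (down 3): focus=C path=3 depth=1 children=['O'] left=['F', 'X', 'N'] right=[] parent=Z
Step 7 (left): focus=N path=2 depth=1 children=['Y'] left=['F', 'X'] right=['C'] parent=Z
Step 8 (set A): focus=A path=2 depth=1 children=['Y'] left=['F', 'X'] right=['C'] parent=Z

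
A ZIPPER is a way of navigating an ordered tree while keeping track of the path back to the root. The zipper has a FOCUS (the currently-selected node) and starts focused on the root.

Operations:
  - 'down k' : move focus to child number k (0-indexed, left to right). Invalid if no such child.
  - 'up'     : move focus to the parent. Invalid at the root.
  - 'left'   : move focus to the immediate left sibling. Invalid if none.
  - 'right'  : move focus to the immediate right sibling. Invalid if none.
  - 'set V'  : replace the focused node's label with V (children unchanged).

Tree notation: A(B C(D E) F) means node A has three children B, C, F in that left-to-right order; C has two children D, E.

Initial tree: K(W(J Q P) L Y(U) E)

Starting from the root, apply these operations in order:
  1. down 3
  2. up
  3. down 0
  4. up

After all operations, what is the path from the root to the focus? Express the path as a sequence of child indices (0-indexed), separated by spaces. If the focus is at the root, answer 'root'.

Answer: root

Derivation:
Step 1 (down 3): focus=E path=3 depth=1 children=[] left=['W', 'L', 'Y'] right=[] parent=K
Step 2 (up): focus=K path=root depth=0 children=['W', 'L', 'Y', 'E'] (at root)
Step 3 (down 0): focus=W path=0 depth=1 children=['J', 'Q', 'P'] left=[] right=['L', 'Y', 'E'] parent=K
Step 4 (up): focus=K path=root depth=0 children=['W', 'L', 'Y', 'E'] (at root)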